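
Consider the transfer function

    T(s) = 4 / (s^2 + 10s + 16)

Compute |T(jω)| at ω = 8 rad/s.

Substitute s = j8: numerator = 4, denominator = -48 + j80.
|T(j8)| = |4| / |-48 + j80| = 4 / 93.295 ≈ 0.04287.

|T(j8)| ≈ 0.04287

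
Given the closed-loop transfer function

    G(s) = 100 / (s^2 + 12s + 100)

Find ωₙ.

Compare the denominator to the standard form s^2 + 2ζωₙs + ωₙ².
ωₙ² = 100, so ωₙ = 10 rad/s.

ωₙ = 10 rad/s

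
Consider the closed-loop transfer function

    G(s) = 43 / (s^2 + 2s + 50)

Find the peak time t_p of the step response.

t_p ≈ 0.4488 s

Comparing s^2 + 2s + 50 to s^2 + 2ζωₙs + ωₙ²: ωₙ = √50 ≈ 7.071 rad/s and ζ = 2/(2·√50) ≈ 0.1414.
ζωₙ = 2/2 = 1, so ω_d = ωₙ√(1−ζ²) = √(ωₙ² − (ζωₙ)²) = √(50 − 1²) = √49 = 7 rad/s.
t_p = π/ω_d = π/7 ≈ 0.4488 s.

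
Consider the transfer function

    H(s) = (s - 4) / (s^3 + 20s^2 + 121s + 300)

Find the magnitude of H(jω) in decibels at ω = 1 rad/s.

Substitute s = j1: numerator = -4 + j1, denominator = 280 + j120.
|H(j1)| = |-4 + j1| / |280 + j120| = 4.1231 / 304.63 ≈ 0.01353.
In decibels: 20·log₁₀(0.01353) ≈ -37.4 dB.

|H(j1)|_dB ≈ -37.4 dB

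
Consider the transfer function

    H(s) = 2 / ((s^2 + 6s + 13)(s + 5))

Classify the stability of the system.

The poles can be read from the denominator factors: s = -3 ± 2j, -5.
Since all poles lie strictly in the left half-plane, the system is stable.

stable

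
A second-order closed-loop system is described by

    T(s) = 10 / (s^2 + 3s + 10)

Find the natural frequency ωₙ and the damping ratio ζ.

ωₙ ≈ 3.162 rad/s, ζ ≈ 0.4743

Compare the denominator to the standard form s^2 + 2ζωₙs + ωₙ².
ωₙ² = 10, so ωₙ = √10 ≈ 3.162 rad/s.
2ζωₙ = 3, so ζ = 3/(2·√10) ≈ 0.4743.
With ζ = 0.4743 the response is underdamped.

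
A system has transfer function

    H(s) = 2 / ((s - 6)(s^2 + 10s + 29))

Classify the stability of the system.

The poles can be read from the denominator factors: s = 6, -5 ± 2j.
Since the pole(s) at s = 6 lie in the right half-plane, the system is unstable.

unstable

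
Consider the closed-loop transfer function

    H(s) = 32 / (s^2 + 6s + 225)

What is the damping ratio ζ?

Compare the denominator to the standard form s^2 + 2ζωₙs + ωₙ².
ωₙ² = 225, so ωₙ = 15 rad/s.
2ζωₙ = 6, so ζ = 6/(2·15) = 0.2.
With ζ = 0.2 the response is underdamped.

ζ = 0.2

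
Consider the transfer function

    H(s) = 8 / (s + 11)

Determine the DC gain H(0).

H(0) = 8/11 ≈ 0.7273

Set s = 0: H(0) = (8) / (11) = 8/11.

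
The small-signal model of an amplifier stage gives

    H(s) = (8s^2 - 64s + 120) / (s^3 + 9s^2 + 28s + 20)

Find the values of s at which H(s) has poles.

s = -4 + 2j, -4 - 2j, -1

The poles are the roots of the denominator s^3 + 9s^2 + 28s + 20 = 0.
Trying s = -1: the polynomial evaluates to 0, so (s + 1) is a factor.
Dividing out leaves s^2 + 8s + 20 = 0.
The quadratic formula then gives s = -4 ± 2j.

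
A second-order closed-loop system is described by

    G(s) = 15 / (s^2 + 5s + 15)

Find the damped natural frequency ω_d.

Comparing s^2 + 5s + 15 to s^2 + 2ζωₙs + ωₙ²: ωₙ = √15 ≈ 3.873 rad/s and ζ = 5/(2·√15) ≈ 0.6455.
ζωₙ = 5/2 = 2.5, so ω_d = ωₙ√(1−ζ²) = √(ωₙ² − (ζωₙ)²) = √(15 − 2.5²) = √8.75 ≈ 2.958 rad/s.

ω_d ≈ 2.958 rad/s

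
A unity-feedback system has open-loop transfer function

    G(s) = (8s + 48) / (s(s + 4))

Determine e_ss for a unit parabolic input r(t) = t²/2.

G(s) has one pole at the origin.
This is a Type 1 system; Ka = lim_{s→0} s^2·G(s) = 0, so the steady-state error for a parabola input is infinite.

e_ss = ∞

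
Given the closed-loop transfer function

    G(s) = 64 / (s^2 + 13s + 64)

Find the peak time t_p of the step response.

Comparing s^2 + 13s + 64 to s^2 + 2ζωₙs + ωₙ²: ωₙ = 8 rad/s and ζ = 13/(2·8) = 0.8125.
ζωₙ = 13/2 = 6.5, so ω_d = ωₙ√(1−ζ²) = √(ωₙ² − (ζωₙ)²) = √(64 − 6.5²) = √21.75 ≈ 4.664 rad/s.
t_p = π/ω_d = π/4.664 ≈ 0.6736 s.

t_p ≈ 0.6736 s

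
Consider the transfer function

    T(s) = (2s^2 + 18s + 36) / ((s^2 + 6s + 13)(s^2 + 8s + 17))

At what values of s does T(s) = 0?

s = -3, -6

Set the numerator to zero: 2s^2 + 18s + 36 = 0, i.e. 2·(s^2 + 9s + 18) = 0.
Factoring: (s + 3)(s + 6) = 0.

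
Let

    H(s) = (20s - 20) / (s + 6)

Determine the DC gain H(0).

H(0) = -10/3 ≈ -3.333

Set s = 0: H(0) = (-20) / (6) = -10/3.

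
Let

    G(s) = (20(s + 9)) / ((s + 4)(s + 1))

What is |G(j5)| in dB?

Substitute s = j5: numerator = 180 + j100, denominator = -21 + j25.
|G(j5)| = |180 + j100| / |-21 + j25| = 205.91 / 32.650 ≈ 6.307.
In decibels: 20·log₁₀(6.307) ≈ 16.0 dB.

|G(j5)|_dB ≈ 16.0 dB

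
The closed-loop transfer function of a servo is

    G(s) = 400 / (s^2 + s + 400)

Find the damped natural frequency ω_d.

ω_d ≈ 19.99 rad/s

Comparing s^2 + s + 400 to s^2 + 2ζωₙs + ωₙ²: ωₙ = 20 rad/s and ζ = 1/(2·20) = 0.025.
ζωₙ = 1/2 = 0.5, so ω_d = ωₙ√(1−ζ²) = √(ωₙ² − (ζωₙ)²) = √(400 − 0.5²) = √399.75 ≈ 19.99 rad/s.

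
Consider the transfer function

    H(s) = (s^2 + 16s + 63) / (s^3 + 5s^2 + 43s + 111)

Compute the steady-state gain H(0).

Set s = 0: H(0) = (63) / (111) = 21/37.

H(0) = 21/37 ≈ 0.5676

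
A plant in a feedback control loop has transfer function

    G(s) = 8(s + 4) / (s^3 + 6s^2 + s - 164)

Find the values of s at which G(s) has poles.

The poles are the roots of the denominator s^3 + 6s^2 + s - 164 = 0.
Trying s = 4: the polynomial evaluates to 0, so (s - 4) is a factor.
Dividing out leaves s^2 + 10s + 41 = 0.
The quadratic formula then gives s = -5 ± 4j.

s = -5 + 4j, -5 - 4j, 4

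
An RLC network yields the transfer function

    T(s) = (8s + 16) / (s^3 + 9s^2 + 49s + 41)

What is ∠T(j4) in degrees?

∠T(j4) ≈ -64.53°

At s = j4: numerator = 16 + j32, denominator = -103 + j132.
∠T = ∠num − ∠den = 63.435° − (127.97°) = -64.53°.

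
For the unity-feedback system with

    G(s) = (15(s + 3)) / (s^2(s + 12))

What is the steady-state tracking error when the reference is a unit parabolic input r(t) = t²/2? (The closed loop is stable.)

G(s) has 2 poles at the origin.
This is a Type 2 system. Ka = lim_{s→0} s^2·G(s) = 45/12 = 15/4.
e_ss = 1/Ka = 1/(15/4) = 4/15 ≈ 0.2667.

e_ss = 0.2667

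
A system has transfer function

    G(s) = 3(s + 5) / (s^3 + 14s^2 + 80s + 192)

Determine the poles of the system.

s = -4 + 4j, -4 - 4j, -6

The poles are the roots of the denominator s^3 + 14s^2 + 80s + 192 = 0.
Trying s = -6: the polynomial evaluates to 0, so (s + 6) is a factor.
Dividing out leaves s^2 + 8s + 32 = 0.
The quadratic formula then gives s = -4 ± 4j.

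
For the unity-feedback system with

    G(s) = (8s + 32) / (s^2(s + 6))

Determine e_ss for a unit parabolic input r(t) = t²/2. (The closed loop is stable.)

e_ss = 0.1875

G(s) has 2 poles at the origin.
This is a Type 2 system. Ka = lim_{s→0} s^2·G(s) = 32/6 = 16/3.
e_ss = 1/Ka = 1/(16/3) = 3/16 ≈ 0.1875.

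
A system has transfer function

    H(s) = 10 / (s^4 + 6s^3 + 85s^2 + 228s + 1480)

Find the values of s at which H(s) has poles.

The poles are the roots of the denominator s^4 + 6s^3 + 85s^2 + 228s + 1480 = 0.
No real roots exist; factor into two real quadratics: (s^2 + 4s + 40)(s^2 + 2s + 37) = 0.
Each quadratic gives a conjugate pair via the quadratic formula.

s = -2 ± 6j, -1 ± 6j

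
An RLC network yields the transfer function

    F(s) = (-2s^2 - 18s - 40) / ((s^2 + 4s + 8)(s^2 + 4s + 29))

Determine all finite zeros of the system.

s = -4, -5

Set the numerator to zero: -2s^2 - 18s - 40 = 0, i.e. -2·(s^2 + 9s + 20) = 0.
Factoring: (s + 4)(s + 5) = 0.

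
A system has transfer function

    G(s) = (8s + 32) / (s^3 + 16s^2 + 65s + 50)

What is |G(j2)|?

|G(j2)| ≈ 0.2913

Substitute s = j2: numerator = 32 + j16, denominator = -14 + j122.
|G(j2)| = |32 + j16| / |-14 + j122| = 35.777 / 122.80 ≈ 0.2913.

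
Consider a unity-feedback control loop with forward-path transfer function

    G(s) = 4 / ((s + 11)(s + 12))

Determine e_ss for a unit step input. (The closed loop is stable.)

G(s) has no poles at the origin.
This is a Type 0 system. Kp = lim_{s→0} G(s) = 4/132 = 1/33.
e_ss = 1/(1 + Kp) = 1/(1 + 1/33) = 33/34 ≈ 0.9706.

e_ss = 0.9706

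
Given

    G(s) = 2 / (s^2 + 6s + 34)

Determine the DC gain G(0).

G(0) = 1/17 ≈ 0.05882

Set s = 0: G(0) = (2) / (34) = 1/17.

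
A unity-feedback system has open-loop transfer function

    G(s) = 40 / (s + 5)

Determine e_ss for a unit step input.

G(s) has no poles at the origin.
This is a Type 0 system. Kp = lim_{s→0} G(s) = 40/5 = 8.
e_ss = 1/(1 + Kp) = 1/(1 + 8) = 1/9 ≈ 0.1111.

e_ss = 0.1111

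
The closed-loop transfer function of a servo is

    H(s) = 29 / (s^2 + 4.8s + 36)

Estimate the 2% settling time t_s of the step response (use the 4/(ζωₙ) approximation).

Comparing s^2 + 4.8s + 36 to s^2 + 2ζωₙs + ωₙ²: ωₙ = 6 rad/s and ζ = 4.8/(2·6) = 0.4.
ζωₙ = 4.8/2 = 2.4, so t_s ≈ 4/(ζωₙ) = 4/2.4 ≈ 1.667 s.

t_s ≈ 1.667 s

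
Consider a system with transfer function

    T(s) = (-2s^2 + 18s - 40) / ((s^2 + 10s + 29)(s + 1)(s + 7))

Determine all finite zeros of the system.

Set the numerator to zero: -2s^2 + 18s - 40 = 0, i.e. -2·(s^2 - 9s + 20) = 0.
Factoring: (s - 4)(s - 5) = 0.

s = 4, 5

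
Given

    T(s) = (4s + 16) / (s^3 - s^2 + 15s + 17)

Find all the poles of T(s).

s = 1 + 4j, 1 - 4j, -1

The poles are the roots of the denominator s^3 - s^2 + 15s + 17 = 0.
Trying s = -1: the polynomial evaluates to 0, so (s + 1) is a factor.
Dividing out leaves s^2 - 2s + 17 = 0.
The quadratic formula then gives s = 1 ± 4j.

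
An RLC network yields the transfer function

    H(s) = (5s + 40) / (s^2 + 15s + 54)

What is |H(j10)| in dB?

|H(j10)|_dB ≈ -7.78 dB

Substitute s = j10: numerator = 40 + j50, denominator = -46 + j150.
|H(j10)| = |40 + j50| / |-46 + j150| = 64.031 / 156.89 ≈ 0.4081.
In decibels: 20·log₁₀(0.4081) ≈ -7.78 dB.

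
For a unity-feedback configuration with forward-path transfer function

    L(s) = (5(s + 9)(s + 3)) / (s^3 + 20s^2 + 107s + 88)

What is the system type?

The denominator has no factor of s at the origin — no free integrator — so this is a Type 0 system.

Type 0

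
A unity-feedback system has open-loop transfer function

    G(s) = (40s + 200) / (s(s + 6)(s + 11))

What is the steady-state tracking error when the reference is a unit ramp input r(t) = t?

G(s) has one pole at the origin.
This is a Type 1 system. Kv = lim_{s→0} s·G(s) = 200/66 = 100/33.
e_ss = 1/Kv = 1/(100/33) = 33/100 ≈ 0.3300.

e_ss = 0.3300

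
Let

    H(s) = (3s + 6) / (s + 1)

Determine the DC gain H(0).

Set s = 0: H(0) = (6) / (1) = 6.

H(0) = 6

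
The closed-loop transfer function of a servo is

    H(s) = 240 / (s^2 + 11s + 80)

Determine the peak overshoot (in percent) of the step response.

%OS ≈ 8.63%

Comparing s^2 + 11s + 80 to s^2 + 2ζωₙs + ωₙ²: ωₙ = √80 ≈ 8.944 rad/s and ζ = 11/(2·√80) ≈ 0.6149.
%OS = 100·exp(−πζ/√(1−ζ²)) = 100·exp(−π·0.6149/√(1−0.6149²)) ≈ 8.63%.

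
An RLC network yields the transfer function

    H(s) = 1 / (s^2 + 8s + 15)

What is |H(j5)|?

|H(j5)| ≈ 0.02425

Substitute s = j5: numerator = 1, denominator = -10 + j40.
|H(j5)| = |1| / |-10 + j40| = 1 / 41.231 ≈ 0.02425.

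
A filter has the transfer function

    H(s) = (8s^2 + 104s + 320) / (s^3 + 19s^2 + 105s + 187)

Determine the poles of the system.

s = -4 + j, -4 - j, -11

The poles are the roots of the denominator s^3 + 19s^2 + 105s + 187 = 0.
Trying s = -11: the polynomial evaluates to 0, so (s + 11) is a factor.
Dividing out leaves s^2 + 8s + 17 = 0.
The quadratic formula then gives s = -4 ± 1j.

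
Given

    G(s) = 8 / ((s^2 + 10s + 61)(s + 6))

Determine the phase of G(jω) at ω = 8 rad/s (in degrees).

∠G(j8) ≈ -145.3°

At s = j8: numerator = 8, denominator = -658 + j456.
∠G = ∠num − ∠den = 0° − (145.28°) = -145.3°.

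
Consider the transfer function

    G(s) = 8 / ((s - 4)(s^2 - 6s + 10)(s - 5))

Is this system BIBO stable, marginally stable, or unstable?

The poles can be read from the denominator factors: s = 4, 3 ± j, 5.
Since the pole(s) at s = 4, 3 ± j, 5 lie in the right half-plane, the system is unstable.

unstable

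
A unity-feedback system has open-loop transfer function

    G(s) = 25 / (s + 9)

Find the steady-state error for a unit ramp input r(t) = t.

G(s) has no poles at the origin.
This is a Type 0 system; Kv = lim_{s→0} s·G(s) = 0, so the steady-state error for a ramp input is infinite.

e_ss = ∞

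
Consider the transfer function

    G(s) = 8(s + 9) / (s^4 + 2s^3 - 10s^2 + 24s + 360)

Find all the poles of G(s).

s = 3 ± 3j, -4 ± 2j

The poles are the roots of the denominator s^4 + 2s^3 - 10s^2 + 24s + 360 = 0.
No real roots exist; factor into two real quadratics: (s^2 - 6s + 18)(s^2 + 8s + 20) = 0.
Each quadratic gives a conjugate pair via the quadratic formula.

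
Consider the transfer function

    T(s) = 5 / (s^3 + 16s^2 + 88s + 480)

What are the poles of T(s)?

s = -12, -2 ± 6j

The poles are the roots of the denominator s^3 + 16s^2 + 88s + 480 = 0.
Trying s = -12: the polynomial evaluates to 0, so (s + 12) is a factor.
Dividing out leaves s^2 + 4s + 40 = 0.
The quadratic formula then gives s = -2 ± 6j.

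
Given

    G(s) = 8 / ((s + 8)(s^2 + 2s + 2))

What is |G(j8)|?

|G(j8)| ≈ 0.01104

Substitute s = j8: numerator = 8, denominator = -624 - j368.
|G(j8)| = |8| / |-624 - j368| = 8 / 724.43 ≈ 0.01104.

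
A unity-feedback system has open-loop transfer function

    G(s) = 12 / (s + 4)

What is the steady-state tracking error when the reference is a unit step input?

G(s) has no poles at the origin.
This is a Type 0 system. Kp = lim_{s→0} G(s) = 12/4 = 3.
e_ss = 1/(1 + Kp) = 1/(1 + 3) = 1/4 ≈ 0.2500.

e_ss = 0.2500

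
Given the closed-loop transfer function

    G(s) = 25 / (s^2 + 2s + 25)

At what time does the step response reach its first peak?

Comparing s^2 + 2s + 25 to s^2 + 2ζωₙs + ωₙ²: ωₙ = 5 rad/s and ζ = 2/(2·5) = 0.2.
ζωₙ = 2/2 = 1, so ω_d = ωₙ√(1−ζ²) = √(ωₙ² − (ζωₙ)²) = √(25 − 1²) = √24 ≈ 4.899 rad/s.
t_p = π/ω_d = π/4.899 ≈ 0.6413 s.

t_p ≈ 0.6413 s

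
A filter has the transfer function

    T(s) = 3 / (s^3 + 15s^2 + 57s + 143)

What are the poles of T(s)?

The poles are the roots of the denominator s^3 + 15s^2 + 57s + 143 = 0.
Trying s = -11: the polynomial evaluates to 0, so (s + 11) is a factor.
Dividing out leaves s^2 + 4s + 13 = 0.
The quadratic formula then gives s = -2 ± 3j.

s = -2 + 3j, -2 - 3j, -11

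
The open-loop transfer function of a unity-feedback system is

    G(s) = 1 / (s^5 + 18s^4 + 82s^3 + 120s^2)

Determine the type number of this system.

Type 2

Factor s from the denominator: s^5 + 18s^4 + 82s^3 + 120s^2 = s^2·(s^3 + 18s^2 + 82s + 120).
There are 2 poles at the origin, so the system is Type 2.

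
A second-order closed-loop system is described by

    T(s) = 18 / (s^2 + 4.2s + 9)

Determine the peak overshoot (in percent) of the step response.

Comparing s^2 + 4.2s + 9 to s^2 + 2ζωₙs + ωₙ²: ωₙ = 3 rad/s and ζ = 4.2/(2·3) = 0.7.
%OS = 100·exp(−πζ/√(1−ζ²)) = 100·exp(−π·0.7/√(1−0.7²)) ≈ 4.60%.

%OS ≈ 4.60%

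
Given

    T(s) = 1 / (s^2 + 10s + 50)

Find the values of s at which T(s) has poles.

The poles are the roots of the denominator s^2 + 10s + 50 = 0.
Using the quadratic formula: s = (-10 ± √(-100))/2 = -5 ± 5j.

s = -5 + 5j, -5 - 5j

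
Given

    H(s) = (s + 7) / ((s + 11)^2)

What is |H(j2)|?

|H(j2)| ≈ 0.05824

Substitute s = j2: numerator = 7 + j2, denominator = 117 + j44.
|H(j2)| = |7 + j2| / |117 + j44| = 7.2801 / 125 ≈ 0.05824.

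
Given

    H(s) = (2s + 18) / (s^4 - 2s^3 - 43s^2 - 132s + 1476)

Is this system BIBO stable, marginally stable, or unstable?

The denominator s^4 - 2s^3 - 43s^2 - 132s + 1476 factors as (s - 6)^2(s^2 + 10s + 41), giving poles at s = 6, -5 + 4j, -5 - 4j, 6.
Since the pole(s) at s = 6, 6 lie in the right half-plane, the system is unstable.

unstable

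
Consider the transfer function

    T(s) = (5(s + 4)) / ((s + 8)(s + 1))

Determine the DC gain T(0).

At s = 0 each factor (s + a) contributes a and each (s^2 + bs + c) contributes c.
T(0) = 5·(4) / ((8) · (1)) = 20/8 = 5/2.

T(0) = 5/2 ≈ 2.500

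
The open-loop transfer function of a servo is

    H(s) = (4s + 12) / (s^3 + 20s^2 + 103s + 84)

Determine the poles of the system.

The poles are the roots of the denominator s^3 + 20s^2 + 103s + 84 = 0.
Trying s = -7: the polynomial evaluates to 0, so (s + 7) is a factor.
Dividing out leaves s^2 + 13s + 12 = 0.
Factoring the quadratic: (s + 12)(s + 1) = 0.

s = -7, -12, -1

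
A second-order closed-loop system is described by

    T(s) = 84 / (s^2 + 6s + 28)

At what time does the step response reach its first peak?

t_p ≈ 0.7207 s

Comparing s^2 + 6s + 28 to s^2 + 2ζωₙs + ωₙ²: ωₙ = √28 ≈ 5.292 rad/s and ζ = 6/(2·√28) ≈ 0.5669.
ζωₙ = 6/2 = 3, so ω_d = ωₙ√(1−ζ²) = √(ωₙ² − (ζωₙ)²) = √(28 − 3²) = √19 ≈ 4.359 rad/s.
t_p = π/ω_d = π/4.359 ≈ 0.7207 s.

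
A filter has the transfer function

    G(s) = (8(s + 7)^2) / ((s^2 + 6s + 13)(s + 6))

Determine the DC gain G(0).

At s = 0 each factor (s + a) contributes a and each (s^2 + bs + c) contributes c.
G(0) = 8·(7) · (7) / ((13) · (6)) = 392/78 = 196/39.

G(0) = 196/39 ≈ 5.026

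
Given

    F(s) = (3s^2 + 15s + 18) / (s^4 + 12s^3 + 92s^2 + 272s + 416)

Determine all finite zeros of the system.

s = -2, -3

Set the numerator to zero: 3s^2 + 15s + 18 = 0, i.e. 3·(s^2 + 5s + 6) = 0.
Factoring: (s + 2)(s + 3) = 0.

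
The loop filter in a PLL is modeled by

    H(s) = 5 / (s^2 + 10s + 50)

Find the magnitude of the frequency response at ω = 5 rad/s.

|H(j5)| ≈ 0.08944

Substitute s = j5: numerator = 5, denominator = 25 + j50.
|H(j5)| = |5| / |25 + j50| = 5 / 55.902 ≈ 0.08944.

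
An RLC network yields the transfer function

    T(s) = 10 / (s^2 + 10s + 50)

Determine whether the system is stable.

stable

The denominator s^2 + 10s + 50 factors as (s^2 + 10s + 50), giving poles at s = -5 + 5j, -5 - 5j.
Since all poles lie strictly in the left half-plane, the system is stable.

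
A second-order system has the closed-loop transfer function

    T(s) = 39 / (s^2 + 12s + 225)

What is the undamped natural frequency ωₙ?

Compare the denominator to the standard form s^2 + 2ζωₙs + ωₙ².
ωₙ² = 225, so ωₙ = 15 rad/s.

ωₙ = 15 rad/s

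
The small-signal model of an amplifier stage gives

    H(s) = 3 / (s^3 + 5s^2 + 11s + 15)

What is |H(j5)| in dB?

|H(j5)|_dB ≈ -32.8 dB

Substitute s = j5: numerator = 3, denominator = -110 - j70.
|H(j5)| = |3| / |-110 - j70| = 3 / 130.38 ≈ 0.02301.
In decibels: 20·log₁₀(0.02301) ≈ -32.8 dB.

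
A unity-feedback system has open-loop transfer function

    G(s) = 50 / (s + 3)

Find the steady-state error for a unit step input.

G(s) has no poles at the origin.
This is a Type 0 system. Kp = lim_{s→0} G(s) = 50/3.
e_ss = 1/(1 + Kp) = 1/(1 + 50/3) = 3/53 ≈ 0.05660.

e_ss = 0.05660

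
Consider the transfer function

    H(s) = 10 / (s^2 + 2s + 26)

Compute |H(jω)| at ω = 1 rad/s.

Substitute s = j1: numerator = 10, denominator = 25 + j2.
|H(j1)| = |10| / |25 + j2| = 10 / 25.080 ≈ 0.3987.

|H(j1)| ≈ 0.3987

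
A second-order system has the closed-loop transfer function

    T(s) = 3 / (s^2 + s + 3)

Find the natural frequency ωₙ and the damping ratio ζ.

Compare the denominator to the standard form s^2 + 2ζωₙs + ωₙ².
ωₙ² = 3, so ωₙ = √3 ≈ 1.732 rad/s.
2ζωₙ = 1, so ζ = 1/(2·√3) ≈ 0.2887.

ωₙ ≈ 1.732 rad/s, ζ ≈ 0.2887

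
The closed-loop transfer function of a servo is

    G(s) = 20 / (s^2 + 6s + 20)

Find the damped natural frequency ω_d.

ω_d ≈ 3.317 rad/s

Comparing s^2 + 6s + 20 to s^2 + 2ζωₙs + ωₙ²: ωₙ = √20 ≈ 4.472 rad/s and ζ = 6/(2·√20) ≈ 0.6708.
ζωₙ = 6/2 = 3, so ω_d = ωₙ√(1−ζ²) = √(ωₙ² − (ζωₙ)²) = √(20 − 3²) = √11 ≈ 3.317 rad/s.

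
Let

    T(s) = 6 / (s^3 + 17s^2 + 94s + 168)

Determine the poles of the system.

s = -4, -7, -6

The poles are the roots of the denominator s^3 + 17s^2 + 94s + 168 = 0.
Trying s = -4: the polynomial evaluates to 0, so (s + 4) is a factor.
Dividing out leaves s^2 + 13s + 42 = 0.
Factoring the quadratic: (s + 7)(s + 6) = 0.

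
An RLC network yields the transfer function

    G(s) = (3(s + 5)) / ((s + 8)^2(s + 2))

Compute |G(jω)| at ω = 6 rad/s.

Substitute s = j6: numerator = 15 + j18, denominator = -520 + j360.
|G(j6)| = |15 + j18| / |-520 + j360| = 23.431 / 632.46 ≈ 0.03705.

|G(j6)| ≈ 0.03705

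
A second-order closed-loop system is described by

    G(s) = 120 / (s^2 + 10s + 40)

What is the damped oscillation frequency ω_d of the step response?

ω_d ≈ 3.873 rad/s

Comparing s^2 + 10s + 40 to s^2 + 2ζωₙs + ωₙ²: ωₙ = √40 ≈ 6.325 rad/s and ζ = 10/(2·√40) ≈ 0.7906.
ζωₙ = 10/2 = 5, so ω_d = ωₙ√(1−ζ²) = √(ωₙ² − (ζωₙ)²) = √(40 − 5²) = √15 ≈ 3.873 rad/s.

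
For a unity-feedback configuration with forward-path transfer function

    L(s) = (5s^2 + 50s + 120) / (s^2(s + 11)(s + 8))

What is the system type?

Type 2

The denominator has 2 factors of s at the origin (free integrators), so this is a Type 2 system.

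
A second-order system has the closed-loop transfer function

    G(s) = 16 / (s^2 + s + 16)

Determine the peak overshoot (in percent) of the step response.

Comparing s^2 + s + 16 to s^2 + 2ζωₙs + ωₙ²: ωₙ = 4 rad/s and ζ = 1/(2·4) = 0.125.
%OS = 100·exp(−πζ/√(1−ζ²)) = 100·exp(−π·0.125/√(1−0.125²)) ≈ 67.3%.

%OS ≈ 67.3%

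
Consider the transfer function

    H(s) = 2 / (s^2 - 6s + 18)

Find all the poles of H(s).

s = 3 ± 3j

The poles are the roots of the denominator s^2 - 6s + 18 = 0.
Using the quadratic formula: s = (6 ± √(-36))/2 = 3 ± 3j.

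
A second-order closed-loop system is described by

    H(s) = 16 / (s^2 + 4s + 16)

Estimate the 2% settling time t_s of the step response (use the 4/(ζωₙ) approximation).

Comparing s^2 + 4s + 16 to s^2 + 2ζωₙs + ωₙ²: ωₙ = 4 rad/s and ζ = 4/(2·4) = 0.5.
ζωₙ = 4/2 = 2, so t_s ≈ 4/(ζωₙ) = 4/2 = 2 s.

t_s ≈ 2 s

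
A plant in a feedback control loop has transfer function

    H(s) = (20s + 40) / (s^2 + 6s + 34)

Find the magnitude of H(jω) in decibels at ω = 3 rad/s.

Substitute s = j3: numerator = 40 + j60, denominator = 25 + j18.
|H(j3)| = |40 + j60| / |25 + j18| = 72.111 / 30.806 ≈ 2.341.
In decibels: 20·log₁₀(2.341) ≈ 7.39 dB.

|H(j3)|_dB ≈ 7.39 dB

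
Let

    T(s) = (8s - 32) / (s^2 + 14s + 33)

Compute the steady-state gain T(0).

T(0) = -32/33 ≈ -0.9697

Set s = 0: T(0) = (-32) / (33) = -32/33.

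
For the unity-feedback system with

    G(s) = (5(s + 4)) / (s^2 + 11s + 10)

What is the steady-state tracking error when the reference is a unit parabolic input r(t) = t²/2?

e_ss = ∞

G(s) has no poles at the origin.
This is a Type 0 system; Ka = lim_{s→0} s^2·G(s) = 0, so the steady-state error for a parabola input is infinite.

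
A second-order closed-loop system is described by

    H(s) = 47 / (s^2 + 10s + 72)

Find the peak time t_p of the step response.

t_p ≈ 0.4582 s

Comparing s^2 + 10s + 72 to s^2 + 2ζωₙs + ωₙ²: ωₙ = √72 ≈ 8.485 rad/s and ζ = 10/(2·√72) ≈ 0.5893.
ζωₙ = 10/2 = 5, so ω_d = ωₙ√(1−ζ²) = √(ωₙ² − (ζωₙ)²) = √(72 − 5²) = √47 ≈ 6.856 rad/s.
t_p = π/ω_d = π/6.856 ≈ 0.4582 s.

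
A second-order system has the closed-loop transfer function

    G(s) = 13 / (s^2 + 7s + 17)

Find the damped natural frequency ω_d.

Comparing s^2 + 7s + 17 to s^2 + 2ζωₙs + ωₙ²: ωₙ = √17 ≈ 4.123 rad/s and ζ = 7/(2·√17) ≈ 0.8489.
ζωₙ = 7/2 = 3.5, so ω_d = ωₙ√(1−ζ²) = √(ωₙ² − (ζωₙ)²) = √(17 − 3.5²) = √4.75 ≈ 2.179 rad/s.

ω_d ≈ 2.179 rad/s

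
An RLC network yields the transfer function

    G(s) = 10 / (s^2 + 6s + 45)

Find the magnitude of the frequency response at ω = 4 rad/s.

Substitute s = j4: numerator = 10, denominator = 29 + j24.
|G(j4)| = |10| / |29 + j24| = 10 / 37.643 ≈ 0.2657.

|G(j4)| ≈ 0.2657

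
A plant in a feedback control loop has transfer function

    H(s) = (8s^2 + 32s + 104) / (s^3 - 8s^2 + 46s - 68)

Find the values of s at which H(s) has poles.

The poles are the roots of the denominator s^3 - 8s^2 + 46s - 68 = 0.
Trying s = 2: the polynomial evaluates to 0, so (s - 2) is a factor.
Dividing out leaves s^2 - 6s + 34 = 0.
The quadratic formula then gives s = 3 ± 5j.

s = 3 + 5j, 3 - 5j, 2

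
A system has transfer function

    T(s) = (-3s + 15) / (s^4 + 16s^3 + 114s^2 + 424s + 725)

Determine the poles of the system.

s = -5 + 2j, -5 - 2j, -3 + 4j, -3 - 4j

The poles are the roots of the denominator s^4 + 16s^3 + 114s^2 + 424s + 725 = 0.
No real roots exist; factor into two real quadratics: (s^2 + 10s + 29)(s^2 + 6s + 25) = 0.
Each quadratic gives a conjugate pair via the quadratic formula.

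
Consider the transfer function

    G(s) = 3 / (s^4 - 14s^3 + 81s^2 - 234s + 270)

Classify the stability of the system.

The denominator s^4 - 14s^3 + 81s^2 - 234s + 270 factors as (s - 3)(s^2 - 6s + 18)(s - 5), giving poles at s = 3, 3 + 3j, 3 - 3j, 5.
Since the pole(s) at s = 3, 3 + 3j, 3 - 3j, 5 lie in the right half-plane, the system is unstable.

unstable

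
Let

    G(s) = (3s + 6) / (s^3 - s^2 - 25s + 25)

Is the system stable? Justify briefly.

unstable

The denominator s^3 - s^2 - 25s + 25 factors as (s - 5)(s - 1)(s + 5), giving poles at s = 5, 1, -5.
Since the pole(s) at s = 5, 1 lie in the right half-plane, the system is unstable.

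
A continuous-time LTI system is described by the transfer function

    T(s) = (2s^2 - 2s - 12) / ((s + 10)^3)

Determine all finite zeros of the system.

Set the numerator to zero: 2s^2 - 2s - 12 = 0, i.e. 2·(s^2 - s - 6) = 0.
Factoring: (s + 2)(s - 3) = 0.

s = -2, 3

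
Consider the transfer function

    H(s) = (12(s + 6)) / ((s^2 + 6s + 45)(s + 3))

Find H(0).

At s = 0 each factor (s + a) contributes a and each (s^2 + bs + c) contributes c.
H(0) = 12·(6) / ((45) · (3)) = 72/135 = 8/15.

H(0) = 8/15 ≈ 0.5333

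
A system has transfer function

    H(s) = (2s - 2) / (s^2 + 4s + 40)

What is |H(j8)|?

|H(j8)| ≈ 0.4031

Substitute s = j8: numerator = -2 + j16, denominator = -24 + j32.
|H(j8)| = |-2 + j16| / |-24 + j32| = 16.125 / 40 ≈ 0.4031.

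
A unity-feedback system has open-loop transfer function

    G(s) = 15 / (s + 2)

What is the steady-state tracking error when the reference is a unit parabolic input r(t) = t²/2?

G(s) has no poles at the origin.
This is a Type 0 system; Ka = lim_{s→0} s^2·G(s) = 0, so the steady-state error for a parabola input is infinite.

e_ss = ∞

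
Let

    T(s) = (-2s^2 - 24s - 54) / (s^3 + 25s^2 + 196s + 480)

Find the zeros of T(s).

s = -3, -9

Set the numerator to zero: -2s^2 - 24s - 54 = 0, i.e. -2·(s^2 + 12s + 27) = 0.
Factoring: (s + 3)(s + 9) = 0.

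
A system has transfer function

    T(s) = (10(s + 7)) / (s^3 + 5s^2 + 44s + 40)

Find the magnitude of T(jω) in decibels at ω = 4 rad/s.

|T(j4)|_dB ≈ -3.38 dB

Substitute s = j4: numerator = 70 + j40, denominator = -40 + j112.
|T(j4)| = |70 + j40| / |-40 + j112| = 80.623 / 118.93 ≈ 0.6779.
In decibels: 20·log₁₀(0.6779) ≈ -3.38 dB.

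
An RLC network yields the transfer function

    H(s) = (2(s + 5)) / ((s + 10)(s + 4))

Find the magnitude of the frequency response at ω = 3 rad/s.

Substitute s = j3: numerator = 10 + j6, denominator = 31 + j42.
|H(j3)| = |10 + j6| / |31 + j42| = 11.662 / 52.202 ≈ 0.2234.

|H(j3)| ≈ 0.2234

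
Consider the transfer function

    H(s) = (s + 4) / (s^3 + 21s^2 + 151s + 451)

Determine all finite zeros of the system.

s = -4

Set the numerator to zero: s + 4 = 0.
So s = -4.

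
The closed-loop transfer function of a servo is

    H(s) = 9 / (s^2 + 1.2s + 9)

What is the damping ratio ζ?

Compare the denominator to the standard form s^2 + 2ζωₙs + ωₙ².
ωₙ² = 9, so ωₙ = 3 rad/s.
2ζωₙ = 1.2, so ζ = 1.2/(2·3) = 0.2.

ζ = 0.2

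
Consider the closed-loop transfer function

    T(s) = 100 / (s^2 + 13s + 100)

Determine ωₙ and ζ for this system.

Compare the denominator to the standard form s^2 + 2ζωₙs + ωₙ².
ωₙ² = 100, so ωₙ = 10 rad/s.
2ζωₙ = 13, so ζ = 13/(2·10) = 0.65.

ωₙ = 10 rad/s, ζ = 0.65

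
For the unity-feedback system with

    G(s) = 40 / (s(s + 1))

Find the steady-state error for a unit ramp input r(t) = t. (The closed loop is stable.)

e_ss = 0.02500

G(s) has one pole at the origin.
This is a Type 1 system. Kv = lim_{s→0} s·G(s) = 40/1.
e_ss = 1/Kv = 1/(40) = 1/40 ≈ 0.02500.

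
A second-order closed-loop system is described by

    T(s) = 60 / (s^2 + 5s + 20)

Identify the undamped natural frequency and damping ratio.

ωₙ ≈ 4.472 rad/s, ζ ≈ 0.5590

Compare the denominator to the standard form s^2 + 2ζωₙs + ωₙ².
ωₙ² = 20, so ωₙ = √20 ≈ 4.472 rad/s.
2ζωₙ = 5, so ζ = 5/(2·√20) ≈ 0.5590.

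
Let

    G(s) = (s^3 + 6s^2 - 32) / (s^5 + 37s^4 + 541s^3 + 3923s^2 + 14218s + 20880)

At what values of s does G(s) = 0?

Set the numerator to zero: s^3 + 6s^2 - 32 = 0.
Factoring: (s + 4)^2(s - 2) = 0.

s = -4, 2, -4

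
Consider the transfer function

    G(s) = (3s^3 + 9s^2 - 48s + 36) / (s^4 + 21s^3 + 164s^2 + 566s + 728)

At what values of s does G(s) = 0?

Set the numerator to zero: 3s^3 + 9s^2 - 48s + 36 = 0, i.e. 3·(s^3 + 3s^2 - 16s + 12) = 0.
Factoring: (s - 1)(s + 6)(s - 2) = 0.

s = 1, -6, 2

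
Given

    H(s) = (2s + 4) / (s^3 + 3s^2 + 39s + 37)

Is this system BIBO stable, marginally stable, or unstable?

stable

The denominator s^3 + 3s^2 + 39s + 37 factors as (s^2 + 2s + 37)(s + 1), giving poles at s = -1 ± 6j, -1.
Since all poles lie strictly in the left half-plane, the system is stable.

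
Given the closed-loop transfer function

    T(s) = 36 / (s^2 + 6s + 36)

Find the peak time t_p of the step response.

t_p ≈ 0.6046 s

Comparing s^2 + 6s + 36 to s^2 + 2ζωₙs + ωₙ²: ωₙ = 6 rad/s and ζ = 6/(2·6) = 0.5.
ζωₙ = 6/2 = 3, so ω_d = ωₙ√(1−ζ²) = √(ωₙ² − (ζωₙ)²) = √(36 − 3²) = √27 ≈ 5.196 rad/s.
t_p = π/ω_d = π/5.196 ≈ 0.6046 s.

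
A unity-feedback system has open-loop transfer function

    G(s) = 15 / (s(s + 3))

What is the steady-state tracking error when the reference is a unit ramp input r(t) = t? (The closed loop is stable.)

e_ss = 0.2000

G(s) has one pole at the origin.
This is a Type 1 system. Kv = lim_{s→0} s·G(s) = 15/3 = 5.
e_ss = 1/Kv = 1/(5) = 1/5 ≈ 0.2000.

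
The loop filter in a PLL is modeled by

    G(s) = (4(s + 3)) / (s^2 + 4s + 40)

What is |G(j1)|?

|G(j1)| ≈ 0.3226

Substitute s = j1: numerator = 12 + j4, denominator = 39 + j4.
|G(j1)| = |12 + j4| / |39 + j4| = 12.649 / 39.205 ≈ 0.3226.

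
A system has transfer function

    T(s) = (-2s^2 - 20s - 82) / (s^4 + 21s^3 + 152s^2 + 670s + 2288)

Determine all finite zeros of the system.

Set the numerator to zero: -2s^2 - 20s - 82 = 0, i.e. -2·(s^2 + 10s + 41) = 0.
Factoring: (s^2 + 10s + 41) = 0.

s = -5 + 4j, -5 - 4j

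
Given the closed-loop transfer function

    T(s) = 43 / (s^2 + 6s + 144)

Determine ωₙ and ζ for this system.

Compare the denominator to the standard form s^2 + 2ζωₙs + ωₙ².
ωₙ² = 144, so ωₙ = 12 rad/s.
2ζωₙ = 6, so ζ = 6/(2·12) = 0.25.

ωₙ = 12 rad/s, ζ = 0.25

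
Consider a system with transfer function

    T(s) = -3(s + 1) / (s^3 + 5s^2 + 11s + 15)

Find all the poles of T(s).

The poles are the roots of the denominator s^3 + 5s^2 + 11s + 15 = 0.
Trying s = -3: the polynomial evaluates to 0, so (s + 3) is a factor.
Dividing out leaves s^2 + 2s + 5 = 0.
The quadratic formula then gives s = -1 ± 2j.

s = -1 ± 2j, -3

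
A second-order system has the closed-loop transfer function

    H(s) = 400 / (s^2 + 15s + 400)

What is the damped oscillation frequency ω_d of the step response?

Comparing s^2 + 15s + 400 to s^2 + 2ζωₙs + ωₙ²: ωₙ = 20 rad/s and ζ = 15/(2·20) = 0.375.
ζωₙ = 15/2 = 7.5, so ω_d = ωₙ√(1−ζ²) = √(ωₙ² − (ζωₙ)²) = √(400 − 7.5²) = √343.75 ≈ 18.54 rad/s.

ω_d ≈ 18.54 rad/s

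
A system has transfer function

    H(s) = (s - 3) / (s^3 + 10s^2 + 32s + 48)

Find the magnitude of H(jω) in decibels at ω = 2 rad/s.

|H(j2)|_dB ≈ -23.9 dB

Substitute s = j2: numerator = -3 + j2, denominator = 8 + j56.
|H(j2)| = |-3 + j2| / |8 + j56| = 3.6056 / 56.569 ≈ 0.06374.
In decibels: 20·log₁₀(0.06374) ≈ -23.9 dB.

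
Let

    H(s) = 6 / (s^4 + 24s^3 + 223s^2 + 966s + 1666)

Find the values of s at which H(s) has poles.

The poles are the roots of the denominator s^4 + 24s^3 + 223s^2 + 966s + 1666 = 0.
Trying s = -7: the polynomial evaluates to 0, so (s + 7) is a factor.
Dividing out leaves s^3 + 17s^2 + 104s + 238 = 0.
This factors further as (s^2 + 10s + 34)(s + 7) = 0.

s = -5 + 3j, -5 - 3j, -7, -7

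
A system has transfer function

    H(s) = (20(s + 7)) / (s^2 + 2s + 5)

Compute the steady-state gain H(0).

At s = 0 each factor (s + a) contributes a and each (s^2 + bs + c) contributes c.
H(0) = 20·(7) / ((5)) = 140/5 = 28.

H(0) = 28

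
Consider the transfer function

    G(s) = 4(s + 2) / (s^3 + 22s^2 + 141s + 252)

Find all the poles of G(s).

s = -3, -12, -7

The poles are the roots of the denominator s^3 + 22s^2 + 141s + 252 = 0.
Trying s = -3: the polynomial evaluates to 0, so (s + 3) is a factor.
Dividing out leaves s^2 + 19s + 84 = 0.
Factoring the quadratic: (s + 12)(s + 7) = 0.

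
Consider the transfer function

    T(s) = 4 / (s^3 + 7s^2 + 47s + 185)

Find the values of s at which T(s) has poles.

s = -1 ± 6j, -5

The poles are the roots of the denominator s^3 + 7s^2 + 47s + 185 = 0.
Trying s = -5: the polynomial evaluates to 0, so (s + 5) is a factor.
Dividing out leaves s^2 + 2s + 37 = 0.
The quadratic formula then gives s = -1 ± 6j.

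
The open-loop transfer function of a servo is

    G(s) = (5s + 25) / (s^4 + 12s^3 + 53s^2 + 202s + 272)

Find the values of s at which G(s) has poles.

The poles are the roots of the denominator s^4 + 12s^3 + 53s^2 + 202s + 272 = 0.
Trying s = -8: the polynomial evaluates to 0, so (s + 8) is a factor.
Dividing out leaves s^3 + 4s^2 + 21s + 34 = 0.
This factors further as (s^2 + 2s + 17)(s + 2) = 0.

s = -1 + 4j, -1 - 4j, -8, -2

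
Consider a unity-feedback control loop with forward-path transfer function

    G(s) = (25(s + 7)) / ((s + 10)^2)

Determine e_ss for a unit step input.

G(s) has no poles at the origin.
This is a Type 0 system. Kp = lim_{s→0} G(s) = 175/100 = 7/4.
e_ss = 1/(1 + Kp) = 1/(1 + 7/4) = 4/11 ≈ 0.3636.

e_ss = 0.3636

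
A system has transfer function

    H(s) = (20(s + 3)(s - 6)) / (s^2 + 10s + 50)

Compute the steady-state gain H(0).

H(0) = -36/5 ≈ -7.200

Set s = 0: H(0) = (-360) / (50) = -36/5.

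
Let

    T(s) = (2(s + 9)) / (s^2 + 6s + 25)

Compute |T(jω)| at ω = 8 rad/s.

|T(j8)| ≈ 0.3894

Substitute s = j8: numerator = 18 + j16, denominator = -39 + j48.
|T(j8)| = |18 + j16| / |-39 + j48| = 24.083 / 61.847 ≈ 0.3894.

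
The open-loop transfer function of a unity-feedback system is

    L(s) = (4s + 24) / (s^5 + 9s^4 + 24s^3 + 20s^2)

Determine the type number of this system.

Factor s from the denominator: s^5 + 9s^4 + 24s^3 + 20s^2 = s^2·(s^3 + 9s^2 + 24s + 20).
There are 2 poles at the origin, so the system is Type 2.

Type 2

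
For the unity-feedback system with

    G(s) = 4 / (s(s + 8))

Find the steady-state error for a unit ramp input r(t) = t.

G(s) has one pole at the origin.
This is a Type 1 system. Kv = lim_{s→0} s·G(s) = 4/8 = 1/2.
e_ss = 1/Kv = 1/(1/2) = 2.

e_ss = 2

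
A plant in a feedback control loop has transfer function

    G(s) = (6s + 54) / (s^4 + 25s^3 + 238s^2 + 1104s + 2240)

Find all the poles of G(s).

The poles are the roots of the denominator s^4 + 25s^3 + 238s^2 + 1104s + 2240 = 0.
Trying s = -7: the polynomial evaluates to 0, so (s + 7) is a factor.
Dividing out leaves s^3 + 18s^2 + 112s + 320 = 0.
This factors further as (s + 10)(s^2 + 8s + 32) = 0.

s = -7, -10, -4 ± 4j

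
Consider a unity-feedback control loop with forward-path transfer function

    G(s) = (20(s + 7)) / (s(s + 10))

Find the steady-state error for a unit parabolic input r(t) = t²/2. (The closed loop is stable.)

e_ss = ∞

G(s) has one pole at the origin.
This is a Type 1 system; Ka = lim_{s→0} s^2·G(s) = 0, so the steady-state error for a parabola input is infinite.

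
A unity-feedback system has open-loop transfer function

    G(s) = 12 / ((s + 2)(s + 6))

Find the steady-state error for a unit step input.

e_ss = 0.5000

G(s) has no poles at the origin.
This is a Type 0 system. Kp = lim_{s→0} G(s) = 12/12 = 1.
e_ss = 1/(1 + Kp) = 1/(1 + 1) = 1/2 ≈ 0.5000.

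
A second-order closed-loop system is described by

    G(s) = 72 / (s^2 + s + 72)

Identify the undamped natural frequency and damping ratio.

ωₙ ≈ 8.485 rad/s, ζ ≈ 0.05893

Compare the denominator to the standard form s^2 + 2ζωₙs + ωₙ².
ωₙ² = 72, so ωₙ = √72 ≈ 8.485 rad/s.
2ζωₙ = 1, so ζ = 1/(2·√72) ≈ 0.05893.
With ζ = 0.05893 the response is underdamped.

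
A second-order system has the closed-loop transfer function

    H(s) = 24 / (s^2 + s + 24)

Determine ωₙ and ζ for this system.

Compare the denominator to the standard form s^2 + 2ζωₙs + ωₙ².
ωₙ² = 24, so ωₙ = √24 ≈ 4.899 rad/s.
2ζωₙ = 1, so ζ = 1/(2·√24) ≈ 0.1021.
With ζ = 0.1021 the response is underdamped.

ωₙ ≈ 4.899 rad/s, ζ ≈ 0.1021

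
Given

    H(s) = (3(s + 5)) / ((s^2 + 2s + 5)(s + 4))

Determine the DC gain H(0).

At s = 0 each factor (s + a) contributes a and each (s^2 + bs + c) contributes c.
H(0) = 3·(5) / ((5) · (4)) = 15/20 = 3/4.

H(0) = 3/4 ≈ 0.7500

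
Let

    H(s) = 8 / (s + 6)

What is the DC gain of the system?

H(0) = 4/3 ≈ 1.333

Set s = 0: H(0) = (8) / (6) = 4/3.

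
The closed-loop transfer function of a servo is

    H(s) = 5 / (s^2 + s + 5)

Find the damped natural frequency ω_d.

ω_d ≈ 2.179 rad/s

Comparing s^2 + s + 5 to s^2 + 2ζωₙs + ωₙ²: ωₙ = √5 ≈ 2.236 rad/s and ζ = 1/(2·√5) ≈ 0.2236.
ζωₙ = 1/2 = 0.5, so ω_d = ωₙ√(1−ζ²) = √(ωₙ² − (ζωₙ)²) = √(5 − 0.5²) = √4.75 ≈ 2.179 rad/s.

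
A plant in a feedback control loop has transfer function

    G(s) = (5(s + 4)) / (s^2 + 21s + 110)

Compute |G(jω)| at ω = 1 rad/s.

Substitute s = j1: numerator = 20 + j5, denominator = 109 + j21.
|G(j1)| = |20 + j5| / |109 + j21| = 20.616 / 111.00 ≈ 0.1857.

|G(j1)| ≈ 0.1857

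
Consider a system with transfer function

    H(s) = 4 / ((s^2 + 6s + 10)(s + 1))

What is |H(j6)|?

Substitute s = j6: numerator = 4, denominator = -242 - j120.
|H(j6)| = |4| / |-242 - j120| = 4 / 270.12 ≈ 0.01481.

|H(j6)| ≈ 0.01481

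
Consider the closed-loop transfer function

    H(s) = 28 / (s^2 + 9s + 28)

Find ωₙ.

Compare the denominator to the standard form s^2 + 2ζωₙs + ωₙ².
ωₙ² = 28, so ωₙ = √28 ≈ 5.292 rad/s.

ωₙ ≈ 5.292 rad/s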